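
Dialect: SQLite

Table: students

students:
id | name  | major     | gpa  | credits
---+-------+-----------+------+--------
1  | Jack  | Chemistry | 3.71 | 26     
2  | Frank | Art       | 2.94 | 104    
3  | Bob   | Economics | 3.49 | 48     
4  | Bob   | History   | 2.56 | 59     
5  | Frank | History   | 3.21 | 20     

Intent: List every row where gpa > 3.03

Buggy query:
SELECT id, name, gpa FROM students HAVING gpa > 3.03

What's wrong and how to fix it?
Bug: This is a non-aggregate query (no GROUP BY, no aggregates), so in SQLite the HAVING clause is invalid here; a row-level condition belongs in WHERE

Fix: Replace HAVING with WHERE since the condition applies to individual rows

Corrected query:
SELECT id, name, gpa FROM students WHERE gpa > 3.03

Result:
id | name  | gpa 
---+-------+-----
1  | Jack  | 3.71
3  | Bob   | 3.49
5  | Frank | 3.21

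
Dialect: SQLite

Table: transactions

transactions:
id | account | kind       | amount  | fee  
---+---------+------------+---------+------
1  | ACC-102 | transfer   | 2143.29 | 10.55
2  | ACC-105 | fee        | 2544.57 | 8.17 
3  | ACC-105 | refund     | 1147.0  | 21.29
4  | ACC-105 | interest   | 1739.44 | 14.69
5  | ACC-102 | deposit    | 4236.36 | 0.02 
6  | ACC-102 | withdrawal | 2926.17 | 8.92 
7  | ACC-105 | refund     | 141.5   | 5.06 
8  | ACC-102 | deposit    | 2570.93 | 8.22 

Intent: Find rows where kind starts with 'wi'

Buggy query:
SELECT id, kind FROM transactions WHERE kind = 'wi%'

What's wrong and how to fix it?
Bug: Wildcards only work with LIKE; '=' treats '%' as a literal character

Fix: Use LIKE for wildcard pattern matching

Corrected query:
SELECT id, kind FROM transactions WHERE kind LIKE 'wi%'

Result:
id | kind      
---+-----------
6  | withdrawal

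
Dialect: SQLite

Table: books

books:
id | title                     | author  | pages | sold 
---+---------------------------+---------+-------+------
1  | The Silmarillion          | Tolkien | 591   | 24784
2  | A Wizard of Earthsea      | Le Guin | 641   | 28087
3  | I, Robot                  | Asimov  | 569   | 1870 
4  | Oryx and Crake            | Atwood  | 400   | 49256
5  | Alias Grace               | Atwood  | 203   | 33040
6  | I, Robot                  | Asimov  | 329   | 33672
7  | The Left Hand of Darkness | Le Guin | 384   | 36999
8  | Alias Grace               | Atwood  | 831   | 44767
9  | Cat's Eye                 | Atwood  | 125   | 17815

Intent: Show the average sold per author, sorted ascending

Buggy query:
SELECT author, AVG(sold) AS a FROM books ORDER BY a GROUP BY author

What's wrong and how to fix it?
Bug: ORDER BY appears before GROUP BY; SQL clause order requires GROUP BY first

Fix: Reorder: SELECT … FROM … GROUP BY … ORDER BY …

Corrected query:
SELECT author, AVG(sold) AS a FROM books GROUP BY author ORDER BY a

Result:
author  | a      
--------+--------
Asimov  | 17771  
Tolkien | 24784  
Le Guin | 32543  
Atwood  | 36219.5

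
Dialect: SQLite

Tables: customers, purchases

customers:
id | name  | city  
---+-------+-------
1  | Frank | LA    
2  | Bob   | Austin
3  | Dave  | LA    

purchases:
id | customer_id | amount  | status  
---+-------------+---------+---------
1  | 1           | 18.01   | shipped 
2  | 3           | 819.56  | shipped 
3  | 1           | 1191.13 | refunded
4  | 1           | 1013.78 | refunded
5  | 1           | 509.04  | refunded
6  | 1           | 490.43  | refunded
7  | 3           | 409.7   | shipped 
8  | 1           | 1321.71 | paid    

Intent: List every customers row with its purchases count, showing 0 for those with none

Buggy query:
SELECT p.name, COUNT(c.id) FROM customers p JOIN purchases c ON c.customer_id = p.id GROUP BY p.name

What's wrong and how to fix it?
Bug: INNER JOIN drops customers rows that have no matching purchases rows

Fix: Switch to LEFT JOIN to retain unmatched parent rows

Corrected query:
SELECT p.name, COUNT(c.id) FROM customers p LEFT JOIN purchases c ON c.customer_id = p.id GROUP BY p.name

Result:
name  | COUNT(c.id)
------+------------
Bob   | 0          
Dave  | 2          
Frank | 6          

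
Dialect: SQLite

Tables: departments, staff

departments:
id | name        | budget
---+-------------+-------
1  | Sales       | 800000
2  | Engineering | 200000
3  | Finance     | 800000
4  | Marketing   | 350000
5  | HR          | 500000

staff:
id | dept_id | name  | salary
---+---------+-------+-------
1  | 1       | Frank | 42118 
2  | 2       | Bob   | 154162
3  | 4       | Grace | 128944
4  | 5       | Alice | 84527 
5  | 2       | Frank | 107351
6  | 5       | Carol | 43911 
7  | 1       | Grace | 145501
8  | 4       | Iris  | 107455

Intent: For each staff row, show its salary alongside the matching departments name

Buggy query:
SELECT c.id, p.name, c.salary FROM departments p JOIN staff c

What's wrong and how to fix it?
Bug: JOIN with no ON clause produces a cartesian product; every staff row pairs with every departments row

Fix: Add ON c.dept_id = p.id to the JOIN

Corrected query:
SELECT c.id, p.name, c.salary FROM departments p JOIN staff c ON c.dept_id = p.id

Result:
id | name        | salary
---+-------------+-------
1  | Sales       | 42118 
2  | Engineering | 154162
3  | Marketing   | 128944
4  | HR          | 84527 
5  | Engineering | 107351
6  | HR          | 43911 
7  | Sales       | 145501
8  | Marketing   | 107455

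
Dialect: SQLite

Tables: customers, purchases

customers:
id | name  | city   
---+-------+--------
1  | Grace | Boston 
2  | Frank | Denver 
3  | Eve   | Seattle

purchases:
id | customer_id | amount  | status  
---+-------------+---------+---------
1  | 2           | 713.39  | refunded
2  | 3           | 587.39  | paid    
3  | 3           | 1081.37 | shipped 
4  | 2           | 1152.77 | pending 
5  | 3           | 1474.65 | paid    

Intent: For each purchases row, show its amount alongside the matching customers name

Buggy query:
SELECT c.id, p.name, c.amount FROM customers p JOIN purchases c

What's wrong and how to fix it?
Bug: JOIN with no ON clause produces a cartesian product; every purchases row pairs with every customers row

Fix: Specify the join condition linking the foreign key to the parent id

Corrected query:
SELECT c.id, p.name, c.amount FROM customers p JOIN purchases c ON c.customer_id = p.id

Result:
id | name  | amount 
---+-------+--------
1  | Frank | 713.39 
2  | Eve   | 587.39 
3  | Eve   | 1081.37
4  | Frank | 1152.77
5  | Eve   | 1474.65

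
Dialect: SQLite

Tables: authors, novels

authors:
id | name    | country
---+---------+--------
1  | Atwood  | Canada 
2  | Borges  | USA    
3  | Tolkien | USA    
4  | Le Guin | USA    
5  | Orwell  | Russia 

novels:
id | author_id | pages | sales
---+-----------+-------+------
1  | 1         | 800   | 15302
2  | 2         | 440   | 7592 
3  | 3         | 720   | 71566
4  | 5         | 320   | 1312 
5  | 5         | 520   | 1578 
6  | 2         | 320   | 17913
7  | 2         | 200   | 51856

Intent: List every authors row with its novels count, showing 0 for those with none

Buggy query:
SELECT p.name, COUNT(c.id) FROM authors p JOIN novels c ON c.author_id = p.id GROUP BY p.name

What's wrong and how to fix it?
Bug: INNER JOIN drops authors rows that have no matching novels rows

Fix: Use LEFT JOIN so parents without children still appear (COUNT(c.id) gives 0)

Corrected query:
SELECT p.name, COUNT(c.id) FROM authors p LEFT JOIN novels c ON c.author_id = p.id GROUP BY p.name

Result:
name    | COUNT(c.id)
--------+------------
Atwood  | 1          
Borges  | 3          
Le Guin | 0          
Orwell  | 2          
Tolkien | 1          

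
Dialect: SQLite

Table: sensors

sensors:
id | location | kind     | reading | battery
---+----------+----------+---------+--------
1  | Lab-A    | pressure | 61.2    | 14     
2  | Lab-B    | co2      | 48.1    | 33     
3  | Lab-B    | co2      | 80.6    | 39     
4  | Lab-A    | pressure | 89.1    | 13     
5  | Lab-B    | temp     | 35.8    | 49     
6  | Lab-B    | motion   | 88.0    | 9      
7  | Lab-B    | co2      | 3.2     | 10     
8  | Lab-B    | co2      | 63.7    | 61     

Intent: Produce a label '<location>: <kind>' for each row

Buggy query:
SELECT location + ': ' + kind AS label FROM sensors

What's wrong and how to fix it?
Bug: SQLite uses || for string concatenation; + coerces text to numbers (yielding 0)

Fix: Use the || operator for string concatenation

Corrected query:
SELECT location || ': ' || kind AS label FROM sensors

Result:
label          
---------------
Lab-A: pressure
Lab-B: co2     
Lab-B: co2     
Lab-A: pressure
Lab-B: temp    
Lab-B: motion  
Lab-B: co2     
Lab-B: co2     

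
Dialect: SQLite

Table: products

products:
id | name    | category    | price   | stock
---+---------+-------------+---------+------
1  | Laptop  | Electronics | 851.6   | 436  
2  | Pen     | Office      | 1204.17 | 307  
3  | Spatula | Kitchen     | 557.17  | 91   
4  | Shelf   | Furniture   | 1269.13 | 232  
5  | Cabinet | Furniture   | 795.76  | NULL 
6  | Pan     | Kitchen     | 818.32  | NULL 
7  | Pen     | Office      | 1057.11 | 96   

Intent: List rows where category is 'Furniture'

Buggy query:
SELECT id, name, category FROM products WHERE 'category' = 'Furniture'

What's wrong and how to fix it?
Bug: 'category' in single quotes is a string literal, not the column; the comparison is literal-vs-literal and never true

Fix: Remove the quotes around the column name (or use double quotes for an identifier)

Corrected query:
SELECT id, name, category FROM products WHERE category = 'Furniture'

Result:
id | name    | category 
---+---------+----------
4  | Shelf   | Furniture
5  | Cabinet | Furniture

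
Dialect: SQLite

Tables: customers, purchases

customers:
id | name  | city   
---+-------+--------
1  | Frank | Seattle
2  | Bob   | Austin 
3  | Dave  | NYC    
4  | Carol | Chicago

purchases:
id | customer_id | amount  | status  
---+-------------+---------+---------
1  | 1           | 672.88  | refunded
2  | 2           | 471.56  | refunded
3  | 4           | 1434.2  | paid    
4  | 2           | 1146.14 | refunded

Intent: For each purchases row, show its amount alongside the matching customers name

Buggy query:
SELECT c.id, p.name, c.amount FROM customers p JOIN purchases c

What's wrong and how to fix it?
Bug: JOIN with no ON clause produces a cartesian product; every purchases row pairs with every customers row

Fix: Specify the join condition linking the foreign key to the parent id

Corrected query:
SELECT c.id, p.name, c.amount FROM customers p JOIN purchases c ON c.customer_id = p.id

Result:
id | name  | amount 
---+-------+--------
1  | Frank | 672.88 
2  | Bob   | 471.56 
3  | Carol | 1434.2 
4  | Bob   | 1146.14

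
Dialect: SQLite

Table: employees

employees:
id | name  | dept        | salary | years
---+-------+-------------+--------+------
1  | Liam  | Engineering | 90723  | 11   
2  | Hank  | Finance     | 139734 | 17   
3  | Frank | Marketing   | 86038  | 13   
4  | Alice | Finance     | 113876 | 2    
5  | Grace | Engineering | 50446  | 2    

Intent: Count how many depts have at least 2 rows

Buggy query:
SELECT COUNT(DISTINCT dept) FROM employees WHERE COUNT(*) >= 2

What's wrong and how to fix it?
Bug: WHERE filters individual rows, not groups, so a group-level COUNT is invalid there

Fix: Use a subquery that GROUPs and filters with HAVING, then count its rows

Corrected query:
SELECT COUNT(*) FROM (SELECT dept FROM employees GROUP BY dept HAVING COUNT(*) >= 2)

Result:
COUNT(*)
--------
2       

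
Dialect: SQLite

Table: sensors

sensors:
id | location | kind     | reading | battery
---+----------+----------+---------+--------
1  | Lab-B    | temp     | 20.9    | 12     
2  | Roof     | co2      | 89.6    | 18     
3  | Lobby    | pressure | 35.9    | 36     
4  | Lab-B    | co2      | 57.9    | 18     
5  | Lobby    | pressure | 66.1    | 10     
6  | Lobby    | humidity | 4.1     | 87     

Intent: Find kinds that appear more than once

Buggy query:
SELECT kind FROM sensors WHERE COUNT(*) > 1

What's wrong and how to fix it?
Bug: COUNT(*) is an aggregate and cannot be used in WHERE

Fix: GROUP BY kind, then filter groups with HAVING COUNT(*) > 1

Corrected query:
SELECT kind FROM sensors GROUP BY kind HAVING COUNT(*) > 1

Result:
kind    
--------
co2     
pressure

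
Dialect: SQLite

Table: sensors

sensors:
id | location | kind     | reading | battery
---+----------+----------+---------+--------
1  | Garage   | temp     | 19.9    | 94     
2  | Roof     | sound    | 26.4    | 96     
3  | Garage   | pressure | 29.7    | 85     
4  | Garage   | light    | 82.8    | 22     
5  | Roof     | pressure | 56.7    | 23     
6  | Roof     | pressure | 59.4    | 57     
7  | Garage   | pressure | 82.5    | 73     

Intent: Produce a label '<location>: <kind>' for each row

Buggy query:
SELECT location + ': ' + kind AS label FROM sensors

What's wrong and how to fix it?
Bug: SQLite uses || for string concatenation; + coerces text to numbers (yielding 0)

Fix: Replace + with || to concatenate text

Corrected query:
SELECT location || ': ' || kind AS label FROM sensors

Result:
label           
----------------
Garage: temp    
Roof: sound     
Garage: pressure
Garage: light   
Roof: pressure  
Roof: pressure  
Garage: pressure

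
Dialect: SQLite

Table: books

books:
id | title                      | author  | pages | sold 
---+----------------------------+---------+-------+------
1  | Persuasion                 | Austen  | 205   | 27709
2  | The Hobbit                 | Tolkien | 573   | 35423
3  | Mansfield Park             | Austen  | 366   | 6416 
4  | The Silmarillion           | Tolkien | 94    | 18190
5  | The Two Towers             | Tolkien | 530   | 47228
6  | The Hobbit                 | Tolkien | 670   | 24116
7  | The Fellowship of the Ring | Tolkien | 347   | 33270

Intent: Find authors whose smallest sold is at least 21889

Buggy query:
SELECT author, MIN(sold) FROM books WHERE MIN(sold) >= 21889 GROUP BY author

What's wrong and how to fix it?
Bug: MIN() in WHERE is a misuse of aggregate

Fix: Replace WHERE with HAVING after the GROUP BY

Corrected query:
SELECT author, MIN(sold) FROM books GROUP BY author HAVING MIN(sold) >= 21889

Result:
(no rows)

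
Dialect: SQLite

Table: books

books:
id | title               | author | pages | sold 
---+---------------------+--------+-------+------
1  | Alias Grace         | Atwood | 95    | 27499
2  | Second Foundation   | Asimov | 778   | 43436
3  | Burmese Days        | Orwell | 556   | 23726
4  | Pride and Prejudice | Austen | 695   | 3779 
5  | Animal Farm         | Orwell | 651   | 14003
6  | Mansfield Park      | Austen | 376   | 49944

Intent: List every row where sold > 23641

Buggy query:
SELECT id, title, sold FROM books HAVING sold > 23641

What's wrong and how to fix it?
Bug: This is a non-aggregate query (no GROUP BY, no aggregates), so in SQLite the HAVING clause is invalid here; a row-level condition belongs in WHERE

Fix: Replace HAVING with WHERE since the condition applies to individual rows

Corrected query:
SELECT id, title, sold FROM books WHERE sold > 23641

Result:
id | title             | sold 
---+-------------------+------
1  | Alias Grace       | 27499
2  | Second Foundation | 43436
3  | Burmese Days      | 23726
6  | Mansfield Park    | 49944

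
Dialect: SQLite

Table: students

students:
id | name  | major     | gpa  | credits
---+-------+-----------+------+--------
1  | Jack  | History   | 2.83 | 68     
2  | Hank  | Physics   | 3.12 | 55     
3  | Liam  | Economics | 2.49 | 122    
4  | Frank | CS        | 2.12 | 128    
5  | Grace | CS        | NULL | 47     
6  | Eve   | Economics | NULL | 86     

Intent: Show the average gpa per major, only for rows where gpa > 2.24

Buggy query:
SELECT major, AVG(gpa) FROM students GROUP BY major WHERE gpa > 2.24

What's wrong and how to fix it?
Bug: WHERE cannot follow GROUP BY

Fix: Move the WHERE clause before GROUP BY

Corrected query:
SELECT major, AVG(gpa) FROM students WHERE gpa > 2.24 GROUP BY major

Result:
major     | AVG(gpa)
----------+---------
Economics | 2.49    
History   | 2.83    
Physics   | 3.12    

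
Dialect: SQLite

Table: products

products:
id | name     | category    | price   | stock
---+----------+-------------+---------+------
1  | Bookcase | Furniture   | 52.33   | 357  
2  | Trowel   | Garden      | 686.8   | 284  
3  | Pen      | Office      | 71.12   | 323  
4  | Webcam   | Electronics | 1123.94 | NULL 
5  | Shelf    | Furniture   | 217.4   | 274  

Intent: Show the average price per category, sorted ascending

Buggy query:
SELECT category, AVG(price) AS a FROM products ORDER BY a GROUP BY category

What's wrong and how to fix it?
Bug: GROUP BY must precede ORDER BY

Fix: Reorder: SELECT … FROM … GROUP BY … ORDER BY …

Corrected query:
SELECT category, AVG(price) AS a FROM products GROUP BY category ORDER BY a

Result:
category    | a      
------------+--------
Office      | 71.12  
Furniture   | 134.865
Garden      | 686.8  
Electronics | 1123.94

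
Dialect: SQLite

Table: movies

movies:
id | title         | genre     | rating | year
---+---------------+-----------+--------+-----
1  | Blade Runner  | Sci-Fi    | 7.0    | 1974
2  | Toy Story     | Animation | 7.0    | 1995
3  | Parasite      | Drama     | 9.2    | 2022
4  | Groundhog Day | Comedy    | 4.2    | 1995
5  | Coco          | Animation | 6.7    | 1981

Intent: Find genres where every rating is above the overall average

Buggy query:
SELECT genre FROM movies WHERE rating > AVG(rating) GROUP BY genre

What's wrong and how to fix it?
Bug: AVG() is an aggregate; it can't sit directly in WHERE

Fix: Use a subquery for AVG and a HAVING MIN(...) filter so the condition holds for every row in the group

Corrected query:
SELECT genre FROM movies GROUP BY genre HAVING MIN(rating) > (SELECT AVG(rating) FROM movies)

Result:
genre 
------
Drama 
Sci-Fi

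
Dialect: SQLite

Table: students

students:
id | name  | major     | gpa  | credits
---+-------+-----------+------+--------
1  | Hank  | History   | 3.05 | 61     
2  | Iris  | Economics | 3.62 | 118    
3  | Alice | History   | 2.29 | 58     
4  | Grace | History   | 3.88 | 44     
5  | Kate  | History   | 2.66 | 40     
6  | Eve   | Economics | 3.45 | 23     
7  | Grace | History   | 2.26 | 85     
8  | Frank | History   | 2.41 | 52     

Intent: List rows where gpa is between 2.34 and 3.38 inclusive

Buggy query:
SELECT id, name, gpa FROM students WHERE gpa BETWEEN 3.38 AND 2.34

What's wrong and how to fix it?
Bug: The bounds are reversed; BETWEEN a AND b requires a <= b to match anything

Fix: Swap the bounds so the smaller value comes first

Corrected query:
SELECT id, name, gpa FROM students WHERE gpa BETWEEN 2.34 AND 3.38

Result:
id | name  | gpa 
---+-------+-----
1  | Hank  | 3.05
5  | Kate  | 2.66
8  | Frank | 2.41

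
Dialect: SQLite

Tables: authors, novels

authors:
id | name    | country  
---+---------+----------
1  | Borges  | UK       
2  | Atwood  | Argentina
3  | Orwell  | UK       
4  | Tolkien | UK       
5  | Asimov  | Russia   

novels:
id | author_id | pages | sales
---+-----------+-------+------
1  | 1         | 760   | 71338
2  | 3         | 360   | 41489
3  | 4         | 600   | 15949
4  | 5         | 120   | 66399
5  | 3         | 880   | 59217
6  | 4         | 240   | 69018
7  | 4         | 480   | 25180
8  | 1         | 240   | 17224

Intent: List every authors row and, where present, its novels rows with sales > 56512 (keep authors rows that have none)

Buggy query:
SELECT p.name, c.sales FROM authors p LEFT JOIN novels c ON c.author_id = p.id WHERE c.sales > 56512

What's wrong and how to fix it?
Bug: A WHERE condition on the right-hand table after LEFT JOIN drops unmatched parents

Fix: Move the right-table condition into the ON clause so unmatched parents are kept

Corrected query:
SELECT p.name, c.sales FROM authors p LEFT JOIN novels c ON c.author_id = p.id AND c.sales > 56512

Result:
name    | sales
--------+------
Borges  | 71338
Atwood  | NULL 
Orwell  | 59217
Tolkien | 69018
Asimov  | 66399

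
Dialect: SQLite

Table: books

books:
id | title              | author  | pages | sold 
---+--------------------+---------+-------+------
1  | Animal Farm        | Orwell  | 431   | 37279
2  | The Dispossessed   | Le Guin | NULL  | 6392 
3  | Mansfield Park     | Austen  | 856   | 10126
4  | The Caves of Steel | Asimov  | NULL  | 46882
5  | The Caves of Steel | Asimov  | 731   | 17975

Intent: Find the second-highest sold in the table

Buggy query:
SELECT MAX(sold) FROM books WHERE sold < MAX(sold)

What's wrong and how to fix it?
Bug: MAX(sold) on the right of the comparison is an aggregate-in-WHERE error

Fix: Put the inner MAX in a scalar subquery

Corrected query:
SELECT MAX(sold) FROM books WHERE sold < (SELECT MAX(sold) FROM books)

Result:
MAX(sold)
---------
37279    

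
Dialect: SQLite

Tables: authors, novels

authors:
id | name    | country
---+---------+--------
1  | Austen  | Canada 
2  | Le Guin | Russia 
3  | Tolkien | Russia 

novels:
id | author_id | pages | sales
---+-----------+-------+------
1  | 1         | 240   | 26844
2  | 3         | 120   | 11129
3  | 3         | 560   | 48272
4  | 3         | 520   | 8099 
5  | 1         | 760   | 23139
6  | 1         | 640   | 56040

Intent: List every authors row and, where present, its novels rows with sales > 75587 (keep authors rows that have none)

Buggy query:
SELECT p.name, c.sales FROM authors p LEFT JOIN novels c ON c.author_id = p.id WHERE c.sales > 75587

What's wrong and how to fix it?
Bug: Filtering c.sales in WHERE discards the NULL rows produced by LEFT JOIN, turning it into an inner join

Fix: Put 'c.sales > 75587' in the JOIN's ON clause instead of WHERE

Corrected query:
SELECT p.name, c.sales FROM authors p LEFT JOIN novels c ON c.author_id = p.id AND c.sales > 75587

Result:
name    | sales
--------+------
Austen  | NULL 
Le Guin | NULL 
Tolkien | NULL 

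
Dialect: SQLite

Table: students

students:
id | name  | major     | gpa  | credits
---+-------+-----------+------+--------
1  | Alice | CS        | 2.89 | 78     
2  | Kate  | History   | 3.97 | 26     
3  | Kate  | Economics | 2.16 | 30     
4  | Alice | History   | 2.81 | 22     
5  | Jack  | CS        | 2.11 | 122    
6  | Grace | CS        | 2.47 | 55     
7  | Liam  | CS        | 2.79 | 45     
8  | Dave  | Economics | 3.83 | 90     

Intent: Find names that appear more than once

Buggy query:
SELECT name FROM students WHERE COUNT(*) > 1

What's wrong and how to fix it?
Bug: WHERE can't reference COUNT(*); aggregates are computed after WHERE

Fix: Group first, then use HAVING for the count condition

Corrected query:
SELECT name FROM students GROUP BY name HAVING COUNT(*) > 1

Result:
name 
-----
Alice
Kate 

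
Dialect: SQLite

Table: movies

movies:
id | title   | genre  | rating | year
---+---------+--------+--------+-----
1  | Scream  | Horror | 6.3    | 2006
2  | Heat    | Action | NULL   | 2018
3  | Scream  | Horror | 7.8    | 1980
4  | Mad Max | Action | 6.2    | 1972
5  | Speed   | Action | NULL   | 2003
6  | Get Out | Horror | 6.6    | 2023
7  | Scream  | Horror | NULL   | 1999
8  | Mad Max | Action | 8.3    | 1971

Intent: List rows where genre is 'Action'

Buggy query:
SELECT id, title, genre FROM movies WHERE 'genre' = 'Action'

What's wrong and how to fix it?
Bug: Single quotes denote string literals in SQL; the column name is being compared as a constant string

Fix: Reference the column as genre without single quotes

Corrected query:
SELECT id, title, genre FROM movies WHERE genre = 'Action'

Result:
id | title   | genre 
---+---------+-------
2  | Heat    | Action
4  | Mad Max | Action
5  | Speed   | Action
8  | Mad Max | Action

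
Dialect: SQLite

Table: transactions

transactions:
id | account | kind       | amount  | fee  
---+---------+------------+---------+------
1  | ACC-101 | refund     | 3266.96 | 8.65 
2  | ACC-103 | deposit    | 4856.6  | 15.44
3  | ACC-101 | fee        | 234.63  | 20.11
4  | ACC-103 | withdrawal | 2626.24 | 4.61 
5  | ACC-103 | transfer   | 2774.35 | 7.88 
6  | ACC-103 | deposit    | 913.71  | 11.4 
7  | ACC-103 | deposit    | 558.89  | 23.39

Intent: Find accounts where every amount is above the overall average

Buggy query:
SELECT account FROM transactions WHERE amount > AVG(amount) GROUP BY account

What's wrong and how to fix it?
Bug: WHERE evaluates per row before aggregation, so AVG() is unavailable

Fix: Use a subquery for AVG and a HAVING MIN(...) filter so the condition holds for every row in the group

Corrected query:
SELECT account FROM transactions GROUP BY account HAVING MIN(amount) > (SELECT AVG(amount) FROM transactions)

Result:
(no rows)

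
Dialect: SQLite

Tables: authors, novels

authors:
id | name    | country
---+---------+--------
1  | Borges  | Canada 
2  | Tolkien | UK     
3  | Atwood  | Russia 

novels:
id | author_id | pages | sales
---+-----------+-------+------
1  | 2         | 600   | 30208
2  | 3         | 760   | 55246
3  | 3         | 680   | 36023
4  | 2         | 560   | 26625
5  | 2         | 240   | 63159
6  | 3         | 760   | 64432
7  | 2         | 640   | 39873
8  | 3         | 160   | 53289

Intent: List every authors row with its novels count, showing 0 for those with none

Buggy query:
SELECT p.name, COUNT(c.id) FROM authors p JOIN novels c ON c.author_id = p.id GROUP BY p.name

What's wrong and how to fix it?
Bug: INNER JOIN drops authors rows that have no matching novels rows

Fix: Use LEFT JOIN so parents without children still appear (COUNT(c.id) gives 0)

Corrected query:
SELECT p.name, COUNT(c.id) FROM authors p LEFT JOIN novels c ON c.author_id = p.id GROUP BY p.name

Result:
name    | COUNT(c.id)
--------+------------
Atwood  | 4          
Borges  | 0          
Tolkien | 4          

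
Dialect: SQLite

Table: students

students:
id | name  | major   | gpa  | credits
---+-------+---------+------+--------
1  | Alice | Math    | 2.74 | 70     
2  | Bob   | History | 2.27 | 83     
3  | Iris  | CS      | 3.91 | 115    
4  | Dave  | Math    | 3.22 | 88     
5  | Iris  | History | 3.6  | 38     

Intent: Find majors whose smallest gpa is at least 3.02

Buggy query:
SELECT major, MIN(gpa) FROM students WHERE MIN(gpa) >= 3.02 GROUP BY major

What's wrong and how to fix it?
Bug: MIN() in WHERE is a misuse of aggregate

Fix: Replace WHERE with HAVING after the GROUP BY

Corrected query:
SELECT major, MIN(gpa) FROM students GROUP BY major HAVING MIN(gpa) >= 3.02

Result:
major | MIN(gpa)
------+---------
CS    | 3.91    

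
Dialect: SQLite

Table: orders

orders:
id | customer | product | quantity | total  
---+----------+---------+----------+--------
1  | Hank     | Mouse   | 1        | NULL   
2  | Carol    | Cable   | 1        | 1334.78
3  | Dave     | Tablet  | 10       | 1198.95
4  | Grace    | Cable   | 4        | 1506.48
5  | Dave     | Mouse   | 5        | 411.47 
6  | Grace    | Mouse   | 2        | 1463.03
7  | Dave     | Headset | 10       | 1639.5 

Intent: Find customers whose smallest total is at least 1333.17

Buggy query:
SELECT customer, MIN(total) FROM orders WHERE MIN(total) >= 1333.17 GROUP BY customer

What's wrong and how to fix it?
Bug: Aggregates like MIN are computed per group after WHERE runs

Fix: Use HAVING for the per-group MIN condition

Corrected query:
SELECT customer, MIN(total) FROM orders GROUP BY customer HAVING MIN(total) >= 1333.17

Result:
customer | MIN(total)
---------+-----------
Carol    | 1334.78   
Grace    | 1463.03   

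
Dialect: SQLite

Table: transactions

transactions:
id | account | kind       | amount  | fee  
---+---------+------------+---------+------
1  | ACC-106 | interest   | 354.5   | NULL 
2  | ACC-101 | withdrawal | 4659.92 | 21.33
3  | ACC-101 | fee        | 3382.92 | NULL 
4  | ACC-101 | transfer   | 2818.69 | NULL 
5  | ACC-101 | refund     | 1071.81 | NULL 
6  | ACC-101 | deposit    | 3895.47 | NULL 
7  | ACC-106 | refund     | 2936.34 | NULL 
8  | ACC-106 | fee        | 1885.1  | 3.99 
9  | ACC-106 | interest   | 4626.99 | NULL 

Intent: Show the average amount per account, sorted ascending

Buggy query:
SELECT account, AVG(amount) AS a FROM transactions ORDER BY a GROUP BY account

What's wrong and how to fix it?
Bug: ORDER BY appears before GROUP BY; SQL clause order requires GROUP BY first

Fix: Move ORDER BY to the end, after GROUP BY

Corrected query:
SELECT account, AVG(amount) AS a FROM transactions GROUP BY account ORDER BY a

Result:
account | a        
--------+----------
ACC-106 | 2450.7325
ACC-101 | 3165.762 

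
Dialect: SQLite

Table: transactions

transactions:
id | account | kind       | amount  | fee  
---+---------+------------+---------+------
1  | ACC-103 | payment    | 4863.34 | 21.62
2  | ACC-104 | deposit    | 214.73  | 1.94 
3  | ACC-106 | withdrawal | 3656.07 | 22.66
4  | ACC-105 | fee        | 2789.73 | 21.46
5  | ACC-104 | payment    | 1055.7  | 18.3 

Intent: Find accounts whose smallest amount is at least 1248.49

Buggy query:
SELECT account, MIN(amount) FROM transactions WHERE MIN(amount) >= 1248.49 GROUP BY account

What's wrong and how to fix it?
Bug: MIN() in WHERE is a misuse of aggregate

Fix: Use HAVING for the per-group MIN condition

Corrected query:
SELECT account, MIN(amount) FROM transactions GROUP BY account HAVING MIN(amount) >= 1248.49

Result:
account | MIN(amount)
--------+------------
ACC-103 | 4863.34    
ACC-105 | 2789.73    
ACC-106 | 3656.07    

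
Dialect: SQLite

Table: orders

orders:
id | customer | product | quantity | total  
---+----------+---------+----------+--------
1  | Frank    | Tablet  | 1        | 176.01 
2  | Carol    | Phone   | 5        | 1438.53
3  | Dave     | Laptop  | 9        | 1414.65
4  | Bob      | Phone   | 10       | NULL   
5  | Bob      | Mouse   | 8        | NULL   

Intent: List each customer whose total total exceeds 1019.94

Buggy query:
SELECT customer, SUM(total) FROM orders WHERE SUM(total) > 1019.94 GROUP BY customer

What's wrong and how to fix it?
Bug: Aggregate functions cannot appear in a WHERE clause

Fix: Move the aggregate condition to a HAVING clause

Corrected query:
SELECT customer, SUM(total) FROM orders GROUP BY customer HAVING SUM(total) > 1019.94

Result:
customer | SUM(total)
---------+-----------
Carol    | 1438.53   
Dave     | 1414.65   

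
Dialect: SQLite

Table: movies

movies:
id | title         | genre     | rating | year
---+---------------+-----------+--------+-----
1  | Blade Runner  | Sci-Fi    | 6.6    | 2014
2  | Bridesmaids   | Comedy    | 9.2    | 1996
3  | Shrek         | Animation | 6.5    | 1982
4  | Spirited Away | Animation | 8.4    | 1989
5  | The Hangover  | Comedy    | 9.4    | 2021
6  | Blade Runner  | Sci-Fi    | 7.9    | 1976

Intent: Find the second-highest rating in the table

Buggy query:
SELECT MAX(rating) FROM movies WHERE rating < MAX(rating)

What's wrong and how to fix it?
Bug: The inner MAX is an aggregate inside WHERE, which is not allowed

Fix: Put the inner MAX in a scalar subquery

Corrected query:
SELECT MAX(rating) FROM movies WHERE rating < (SELECT MAX(rating) FROM movies)

Result:
MAX(rating)
-----------
9.2        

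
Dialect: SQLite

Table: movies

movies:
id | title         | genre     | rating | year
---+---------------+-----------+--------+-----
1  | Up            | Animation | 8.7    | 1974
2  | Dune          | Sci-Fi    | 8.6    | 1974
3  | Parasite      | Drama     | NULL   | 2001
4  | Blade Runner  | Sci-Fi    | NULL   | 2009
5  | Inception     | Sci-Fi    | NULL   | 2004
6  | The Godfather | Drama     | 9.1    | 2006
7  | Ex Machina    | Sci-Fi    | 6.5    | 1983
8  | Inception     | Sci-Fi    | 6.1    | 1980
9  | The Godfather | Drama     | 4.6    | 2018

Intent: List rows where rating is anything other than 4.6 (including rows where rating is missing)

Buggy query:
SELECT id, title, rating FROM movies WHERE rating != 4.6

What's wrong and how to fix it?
Bug: Inequality against NULL is unknown, not true; rows with NULL are dropped

Fix: Add an explicit OR rating IS NULL to include the missing-value rows

Corrected query:
SELECT id, title, rating FROM movies WHERE rating != 4.6 OR rating IS NULL

Result:
id | title         | rating
---+---------------+-------
1  | Up            | 8.7   
2  | Dune          | 8.6   
3  | Parasite      | NULL  
4  | Blade Runner  | NULL  
5  | Inception     | NULL  
6  | The Godfather | 9.1   
7  | Ex Machina    | 6.5   
8  | Inception     | 6.1   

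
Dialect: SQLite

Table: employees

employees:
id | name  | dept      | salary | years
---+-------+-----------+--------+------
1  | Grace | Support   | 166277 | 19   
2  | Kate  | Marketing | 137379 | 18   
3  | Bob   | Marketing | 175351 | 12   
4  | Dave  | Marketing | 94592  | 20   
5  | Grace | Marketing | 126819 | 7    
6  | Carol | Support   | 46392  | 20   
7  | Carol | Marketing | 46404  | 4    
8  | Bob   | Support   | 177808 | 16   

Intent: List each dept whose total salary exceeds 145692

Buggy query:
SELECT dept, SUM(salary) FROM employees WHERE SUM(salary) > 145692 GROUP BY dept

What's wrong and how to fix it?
Bug: WHERE runs before GROUP BY, so aggregates aren't available there

Fix: Use HAVING (which filters groups after aggregation) instead of WHERE

Corrected query:
SELECT dept, SUM(salary) FROM employees GROUP BY dept HAVING SUM(salary) > 145692

Result:
dept      | SUM(salary)
----------+------------
Marketing | 580545     
Support   | 390477     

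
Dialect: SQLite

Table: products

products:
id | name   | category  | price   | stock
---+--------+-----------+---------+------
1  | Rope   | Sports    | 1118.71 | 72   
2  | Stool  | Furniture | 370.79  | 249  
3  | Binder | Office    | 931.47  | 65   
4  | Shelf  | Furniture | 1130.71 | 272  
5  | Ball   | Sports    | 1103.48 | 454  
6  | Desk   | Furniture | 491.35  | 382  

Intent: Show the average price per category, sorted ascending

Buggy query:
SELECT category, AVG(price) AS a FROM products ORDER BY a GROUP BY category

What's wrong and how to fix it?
Bug: GROUP BY must precede ORDER BY

Fix: Reorder: SELECT … FROM … GROUP BY … ORDER BY …

Corrected query:
SELECT category, AVG(price) AS a FROM products GROUP BY category ORDER BY a

Result:
category  | a         
----------+-----------
Furniture | 664.283333
Office    | 931.47    
Sports    | 1111.095  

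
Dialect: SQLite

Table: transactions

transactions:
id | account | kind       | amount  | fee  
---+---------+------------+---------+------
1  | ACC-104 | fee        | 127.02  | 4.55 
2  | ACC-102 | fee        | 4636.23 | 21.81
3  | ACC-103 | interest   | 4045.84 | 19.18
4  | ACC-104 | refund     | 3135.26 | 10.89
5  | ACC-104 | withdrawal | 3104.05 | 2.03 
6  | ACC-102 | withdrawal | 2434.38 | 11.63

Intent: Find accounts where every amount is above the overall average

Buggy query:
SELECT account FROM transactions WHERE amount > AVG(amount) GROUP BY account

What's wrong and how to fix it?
Bug: WHERE evaluates per row before aggregation, so AVG() is unavailable

Fix: Use a subquery for AVG and a HAVING MIN(...) filter so the condition holds for every row in the group

Corrected query:
SELECT account FROM transactions GROUP BY account HAVING MIN(amount) > (SELECT AVG(amount) FROM transactions)

Result:
account
-------
ACC-103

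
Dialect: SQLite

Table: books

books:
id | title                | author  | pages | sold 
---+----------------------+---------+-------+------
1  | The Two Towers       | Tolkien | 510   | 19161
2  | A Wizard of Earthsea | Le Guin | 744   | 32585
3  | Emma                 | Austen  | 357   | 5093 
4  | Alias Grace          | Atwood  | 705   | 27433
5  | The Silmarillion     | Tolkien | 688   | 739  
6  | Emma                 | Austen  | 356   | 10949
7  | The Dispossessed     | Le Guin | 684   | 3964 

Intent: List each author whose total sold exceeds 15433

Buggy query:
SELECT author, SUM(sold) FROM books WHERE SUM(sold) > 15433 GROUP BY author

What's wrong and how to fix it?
Bug: Aggregate functions cannot appear in a WHERE clause

Fix: Use HAVING (which filters groups after aggregation) instead of WHERE

Corrected query:
SELECT author, SUM(sold) FROM books GROUP BY author HAVING SUM(sold) > 15433

Result:
author  | SUM(sold)
--------+----------
Atwood  | 27433    
Austen  | 16042    
Le Guin | 36549    
Tolkien | 19900    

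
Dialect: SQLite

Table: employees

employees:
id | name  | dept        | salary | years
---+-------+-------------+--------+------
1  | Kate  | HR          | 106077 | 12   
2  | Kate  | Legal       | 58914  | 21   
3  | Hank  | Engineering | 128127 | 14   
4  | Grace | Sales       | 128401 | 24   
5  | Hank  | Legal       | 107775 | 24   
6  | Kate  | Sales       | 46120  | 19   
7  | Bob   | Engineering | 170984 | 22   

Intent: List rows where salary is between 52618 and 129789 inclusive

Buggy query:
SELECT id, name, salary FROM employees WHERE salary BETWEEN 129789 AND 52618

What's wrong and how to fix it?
Bug: The bounds are reversed; BETWEEN a AND b requires a <= b to match anything

Fix: Swap the bounds so the smaller value comes first

Corrected query:
SELECT id, name, salary FROM employees WHERE salary BETWEEN 52618 AND 129789

Result:
id | name  | salary
---+-------+-------
1  | Kate  | 106077
2  | Kate  | 58914 
3  | Hank  | 128127
4  | Grace | 128401
5  | Hank  | 107775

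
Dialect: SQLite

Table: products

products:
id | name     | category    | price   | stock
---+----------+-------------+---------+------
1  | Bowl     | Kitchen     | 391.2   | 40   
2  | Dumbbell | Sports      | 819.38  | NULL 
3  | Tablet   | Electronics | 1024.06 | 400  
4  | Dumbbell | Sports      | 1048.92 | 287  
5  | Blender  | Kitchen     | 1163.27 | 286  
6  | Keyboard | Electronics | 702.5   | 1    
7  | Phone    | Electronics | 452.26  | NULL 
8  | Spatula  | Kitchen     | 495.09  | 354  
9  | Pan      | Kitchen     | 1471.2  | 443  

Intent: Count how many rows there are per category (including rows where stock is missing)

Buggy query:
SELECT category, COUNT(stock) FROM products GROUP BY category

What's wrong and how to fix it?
Bug: COUNT(column) counts non-NULL values only; rows with NULL stock aren't counted

Fix: Replace COUNT(stock) with COUNT(*)

Corrected query:
SELECT category, COUNT(*) FROM products GROUP BY category

Result:
category    | COUNT(*)
------------+---------
Electronics | 3       
Kitchen     | 4       
Sports      | 2       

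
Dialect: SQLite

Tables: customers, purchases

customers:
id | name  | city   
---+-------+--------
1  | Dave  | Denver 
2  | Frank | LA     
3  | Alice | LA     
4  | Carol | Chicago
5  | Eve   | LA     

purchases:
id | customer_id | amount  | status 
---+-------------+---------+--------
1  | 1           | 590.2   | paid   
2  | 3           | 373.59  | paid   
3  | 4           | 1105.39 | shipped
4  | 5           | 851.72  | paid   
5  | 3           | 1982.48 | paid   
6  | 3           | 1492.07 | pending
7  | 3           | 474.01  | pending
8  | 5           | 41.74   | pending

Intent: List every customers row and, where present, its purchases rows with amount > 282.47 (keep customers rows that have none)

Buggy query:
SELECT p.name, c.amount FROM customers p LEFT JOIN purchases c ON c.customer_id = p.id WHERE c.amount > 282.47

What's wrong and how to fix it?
Bug: A WHERE condition on the right-hand table after LEFT JOIN drops unmatched parents

Fix: Move the right-table condition into the ON clause so unmatched parents are kept

Corrected query:
SELECT p.name, c.amount FROM customers p LEFT JOIN purchases c ON c.customer_id = p.id AND c.amount > 282.47

Result:
name  | amount 
------+--------
Dave  | 590.2  
Frank | NULL   
Alice | 373.59 
Alice | 474.01 
Alice | 1492.07
Alice | 1982.48
Carol | 1105.39
Eve   | 851.72 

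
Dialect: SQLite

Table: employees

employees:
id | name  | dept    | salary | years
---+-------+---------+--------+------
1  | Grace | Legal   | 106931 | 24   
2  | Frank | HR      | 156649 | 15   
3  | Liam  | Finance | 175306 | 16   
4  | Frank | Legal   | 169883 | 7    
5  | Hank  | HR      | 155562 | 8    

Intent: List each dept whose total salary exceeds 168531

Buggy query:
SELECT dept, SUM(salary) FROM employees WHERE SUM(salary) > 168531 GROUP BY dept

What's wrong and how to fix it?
Bug: SUM(salary) is an aggregate, but WHERE filters rows before aggregation

Fix: Move the aggregate condition to a HAVING clause

Corrected query:
SELECT dept, SUM(salary) FROM employees GROUP BY dept HAVING SUM(salary) > 168531

Result:
dept    | SUM(salary)
--------+------------
Finance | 175306     
HR      | 312211     
Legal   | 276814     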